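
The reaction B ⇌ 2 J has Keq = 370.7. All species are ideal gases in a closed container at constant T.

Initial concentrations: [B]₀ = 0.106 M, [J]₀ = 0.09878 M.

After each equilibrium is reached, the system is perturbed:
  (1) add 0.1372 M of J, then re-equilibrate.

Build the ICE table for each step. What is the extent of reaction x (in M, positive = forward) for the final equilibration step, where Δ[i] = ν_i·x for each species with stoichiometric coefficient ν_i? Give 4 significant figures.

x = -2.7909e-04 M

Q₀ = 0.09205 vs Keq = 370.7 ⇒ Q<K, forward
Step 1:
                    B           J
  Initial       0.106     0.09878
  Change      -0.1057      0.2115
  Equil    2.5968e-04      0.3103
  solve Keq expr → x = 0.1057; check Q = 370.7
Then add 0.1372 M of J.
Step 2:
                    B           J
  Initial  2.5968e-04      0.4475
  Change   2.7909e-04 -5.5819e-04
  Equil    5.3877e-04      0.4469
  solve Keq expr → x = -2.7909e-04; check Q = 370.7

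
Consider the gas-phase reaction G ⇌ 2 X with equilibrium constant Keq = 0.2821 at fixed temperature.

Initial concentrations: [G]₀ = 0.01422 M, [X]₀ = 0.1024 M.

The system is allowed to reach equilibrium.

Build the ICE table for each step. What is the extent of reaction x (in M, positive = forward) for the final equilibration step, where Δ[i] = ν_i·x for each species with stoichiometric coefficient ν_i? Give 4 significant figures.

Q₀ = 0.7374 vs Keq = 0.2821 ⇒ Q>K, reverse
Step 1:
                  G         X
  I         0.01422    0.1024
  C         0.00993  -0.01986
  E         0.02415   0.08254
  solve Keq expr → x = -0.00993; check Q = 0.2821

x = -0.00993 M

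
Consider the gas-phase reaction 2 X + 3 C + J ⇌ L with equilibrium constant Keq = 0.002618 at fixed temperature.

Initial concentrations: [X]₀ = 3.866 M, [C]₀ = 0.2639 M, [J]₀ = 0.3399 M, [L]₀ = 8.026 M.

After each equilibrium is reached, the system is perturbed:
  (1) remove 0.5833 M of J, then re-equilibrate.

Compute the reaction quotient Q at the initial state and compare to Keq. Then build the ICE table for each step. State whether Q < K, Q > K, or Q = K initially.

Q₀ = 85.96 vs Keq = 0.002618 ⇒ Q>K, reverse
Step 1:
                   X          C          J          L
  Initial      3.866     0.2639     0.3399      8.026
  Change       2.249      3.374      1.125     -1.125
  Equil        6.115      3.638      1.464      6.901
  solve Keq expr → x = -1.125; check Q = 0.002618
Then remove 0.5833 M of J.
Step 2:
                   X          C          J          L
  Initial      6.115      3.638     0.8812      6.901
  Change      0.2413      0.362     0.1207    -0.1207
  Equil        6.357          4      1.002      6.781
  solve Keq expr → x = -0.1207; check Q = 0.002618

Q₀ = 85.96; Q > K (proceeds reverse)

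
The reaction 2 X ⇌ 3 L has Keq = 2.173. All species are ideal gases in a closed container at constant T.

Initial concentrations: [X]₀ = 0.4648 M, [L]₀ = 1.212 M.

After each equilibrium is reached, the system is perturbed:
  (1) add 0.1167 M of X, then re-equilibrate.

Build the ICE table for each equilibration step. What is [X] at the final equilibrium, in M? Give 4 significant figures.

[X]_eq = 0.7053 M

Q₀ = 8.241 vs Keq = 2.173 ⇒ Q>K, reverse
Step 1:
                  X         L
  Initial    0.4648     1.212
  Change     0.1701   -0.2552
  Equil      0.6349    0.9568
  solve Keq expr → x = -0.08506; check Q = 2.173
Then add 0.1167 M of X.
Step 2:
                  X         L
  Initial    0.7516    0.9568
  Change   -0.04631   0.06947
  Equil      0.7053     1.026
  solve Keq expr → x = 0.02316; check Q = 2.173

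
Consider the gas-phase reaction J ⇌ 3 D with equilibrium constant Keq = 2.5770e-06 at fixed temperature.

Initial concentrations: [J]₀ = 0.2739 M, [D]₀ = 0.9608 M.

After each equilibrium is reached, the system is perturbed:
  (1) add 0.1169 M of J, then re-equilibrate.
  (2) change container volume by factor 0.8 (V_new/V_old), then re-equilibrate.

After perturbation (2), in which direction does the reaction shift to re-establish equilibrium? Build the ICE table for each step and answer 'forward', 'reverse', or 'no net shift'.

Q₀ = 3.238 vs Keq = 2.5770e-06 ⇒ Q>K, reverse
Step 1:
                  J         D
  init       0.2739    0.9608
  Δ          0.3164   -0.9493
  eq         0.5903    0.0115
  solve Keq expr → x = -0.3164; check Q = 2.5770e-06
Then add 0.1169 M of J.
Step 2:
                  J         D
  init       0.7072    0.0115
  Δ       -2.3752e-04 7.1256e-04
  eq          0.707   0.01221
  solve Keq expr → x = 2.3752e-04; check Q = 2.5770e-06
Then change container volume by factor 0.8 (V_new/V_old).
Step 3:
                  J         D
  init       0.8837   0.01527
  Δ       7.0227e-04 -0.002107
  eq         0.8844   0.01316
  solve Keq expr → x = -7.0227e-04; check Q = 2.5770e-06

Direction: reverse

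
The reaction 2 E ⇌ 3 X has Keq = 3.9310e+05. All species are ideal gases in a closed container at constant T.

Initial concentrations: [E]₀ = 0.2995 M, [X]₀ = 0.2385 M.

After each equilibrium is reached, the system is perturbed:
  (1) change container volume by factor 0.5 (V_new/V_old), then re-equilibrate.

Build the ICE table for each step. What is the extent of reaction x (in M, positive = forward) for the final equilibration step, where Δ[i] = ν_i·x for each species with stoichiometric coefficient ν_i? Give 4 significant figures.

x = -3.7412e-04 M

Q₀ = 0.1512 vs Keq = 3.9310e+05 ⇒ Q<K, forward
Step 1:
                  E         X
  I          0.2995    0.2385
  C         -0.2986    0.4479
  E       9.0699e-04    0.6864
  solve Keq expr → x = 0.1493; check Q = 3.9310e+05
Then change container volume by factor 0.5 (V_new/V_old).
Step 2:
                  E         X
  I        0.001814     1.373
  C       7.4823e-04 -0.001122
  E        0.002562     1.372
  solve Keq expr → x = -3.7412e-04; check Q = 3.9310e+05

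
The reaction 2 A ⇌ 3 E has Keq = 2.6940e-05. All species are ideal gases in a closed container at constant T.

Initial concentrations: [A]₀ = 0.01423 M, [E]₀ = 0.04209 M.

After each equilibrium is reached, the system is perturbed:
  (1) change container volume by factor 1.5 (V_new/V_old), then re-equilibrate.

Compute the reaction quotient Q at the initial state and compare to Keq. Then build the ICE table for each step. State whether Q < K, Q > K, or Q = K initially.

Q₀ = 0.3682 vs Keq = 2.6940e-05 ⇒ Q>K, reverse
Step 1:
                   A          E
  Initial    0.01423    0.04209
  Change     0.02572   -0.03859
  Equil      0.03995   0.003504
  solve Keq expr → x = -0.01286; check Q = 2.6940e-05
Then change container volume by factor 1.5 (V_new/V_old).
Step 2:
                   A          E
  Initial    0.02664   0.002336
  Change  -2.1570e-04 3.2355e-04
  Equil      0.02642   0.002659
  solve Keq expr → x = 1.0785e-04; check Q = 2.6940e-05

Q₀ = 0.3682; Q > K (proceeds reverse)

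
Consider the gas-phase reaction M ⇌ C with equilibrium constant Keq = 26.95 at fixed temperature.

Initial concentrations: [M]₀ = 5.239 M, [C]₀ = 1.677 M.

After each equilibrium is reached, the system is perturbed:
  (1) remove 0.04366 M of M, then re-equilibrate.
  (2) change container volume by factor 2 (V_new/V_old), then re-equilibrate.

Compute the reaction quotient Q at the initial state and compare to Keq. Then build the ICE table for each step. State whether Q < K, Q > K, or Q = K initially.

Q₀ = 0.3201; Q < K (proceeds forward)

Q₀ = 0.3201 vs Keq = 26.95 ⇒ Q<K, forward
Step 1:
                  M         C
  init        5.239     1.677
  Δ          -4.992     4.992
  eq         0.2474     6.669
  solve Keq expr → x = 4.992; check Q = 26.95
Then remove 0.04366 M of M.
Step 2:
                  M         C
  init       0.2038     6.669
  Δ          0.0421   -0.0421
  eq         0.2459     6.626
  solve Keq expr → x = -0.0421; check Q = 26.95
Then change container volume by factor 2 (V_new/V_old).
Step 3:
                  M         C
  init       0.1229     3.313
  Δ               0         0
  eq         0.1229     3.313
  solve Keq expr → x = 0; check Q = 26.95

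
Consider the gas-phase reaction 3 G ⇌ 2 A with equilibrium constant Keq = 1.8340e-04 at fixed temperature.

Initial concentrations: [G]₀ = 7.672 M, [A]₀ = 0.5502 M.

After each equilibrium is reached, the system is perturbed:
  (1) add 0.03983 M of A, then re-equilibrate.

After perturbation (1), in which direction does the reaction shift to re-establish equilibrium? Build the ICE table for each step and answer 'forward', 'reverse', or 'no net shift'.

Direction: reverse

Q₀ = 6.7037e-04 vs Keq = 1.8340e-04 ⇒ Q>K, reverse
Step 1:
                  G         A
  Initial     7.672    0.5502
  Change     0.3627   -0.2418
  Equil       8.035    0.3084
  solve Keq expr → x = -0.1209; check Q = 1.8340e-04
Then add 0.03983 M of A.
Step 2:
                  G         A
  Initial     8.035    0.3483
  Change    0.05499  -0.03666
  Equil        8.09    0.3116
  solve Keq expr → x = -0.01833; check Q = 1.8340e-04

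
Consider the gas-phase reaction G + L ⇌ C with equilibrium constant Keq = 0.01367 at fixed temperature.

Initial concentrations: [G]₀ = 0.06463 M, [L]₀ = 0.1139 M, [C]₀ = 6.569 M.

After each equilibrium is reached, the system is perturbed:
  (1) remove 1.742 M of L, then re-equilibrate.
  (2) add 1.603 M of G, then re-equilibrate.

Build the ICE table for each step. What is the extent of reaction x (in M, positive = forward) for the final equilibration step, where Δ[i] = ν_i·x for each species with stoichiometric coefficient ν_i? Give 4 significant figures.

Q₀ = 892.4 vs Keq = 0.01367 ⇒ Q>K, reverse
Step 1:
                   G          L          C
  Initial    0.06463     0.1139      6.569
  Change       6.053      6.053     -6.053
  Equil        6.118      6.167     0.5158
  solve Keq expr → x = -6.053; check Q = 0.01367
Then remove 1.742 M of L.
Step 2:
                   G          L          C
  Initial      6.118      4.425     0.5158
  Change      0.1271     0.1271    -0.1271
  Equil        6.245      4.552     0.3886
  solve Keq expr → x = -0.1271; check Q = 0.01367
Then add 1.603 M of G.
Step 3:
                   G          L          C
  Initial      7.848      4.552     0.3886
  Change    -0.08538   -0.08538    0.08538
  Equil        7.763      4.467      0.474
  solve Keq expr → x = 0.08538; check Q = 0.01367

x = 0.08538 M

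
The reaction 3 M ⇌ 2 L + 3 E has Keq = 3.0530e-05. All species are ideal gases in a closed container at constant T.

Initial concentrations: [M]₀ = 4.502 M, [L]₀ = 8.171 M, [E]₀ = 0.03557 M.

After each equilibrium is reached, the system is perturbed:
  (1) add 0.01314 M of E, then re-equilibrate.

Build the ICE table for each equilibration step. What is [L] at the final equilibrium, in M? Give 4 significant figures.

[L]_eq = 8.162 M

Q₀ = 3.2930e-05 vs Keq = 3.0530e-05 ⇒ Q>K, reverse
Step 1:
                   M          L          E
  Initial      4.502      8.171    0.03557
  Change  8.7744e-04 -5.8496e-04 -8.7744e-04
  Equil        4.503       8.17    0.03469
  solve Keq expr → x = -2.9248e-04; check Q = 3.0530e-05
Then add 0.01314 M of E.
Step 2:
                   M          L          E
  Initial      4.503       8.17    0.04783
  Change     0.01302  -0.008677   -0.01302
  Equil        4.516      8.162    0.03482
  solve Keq expr → x = -0.004338; check Q = 3.0530e-05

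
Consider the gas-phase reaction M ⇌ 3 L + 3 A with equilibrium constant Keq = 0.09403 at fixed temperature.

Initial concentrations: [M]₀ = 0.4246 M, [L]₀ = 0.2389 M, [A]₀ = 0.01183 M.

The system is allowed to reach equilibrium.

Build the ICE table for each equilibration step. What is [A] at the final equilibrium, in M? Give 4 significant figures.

[A]_eq = 0.4438 M

Q₀ = 5.3165e-08 vs Keq = 0.09403 ⇒ Q<K, forward
Step 1:
                  M         L         A
  I          0.4246    0.2389   0.01183
  C          -0.144     0.432     0.432
  E          0.2806    0.6709    0.4438
  solve Keq expr → x = 0.144; check Q = 0.09403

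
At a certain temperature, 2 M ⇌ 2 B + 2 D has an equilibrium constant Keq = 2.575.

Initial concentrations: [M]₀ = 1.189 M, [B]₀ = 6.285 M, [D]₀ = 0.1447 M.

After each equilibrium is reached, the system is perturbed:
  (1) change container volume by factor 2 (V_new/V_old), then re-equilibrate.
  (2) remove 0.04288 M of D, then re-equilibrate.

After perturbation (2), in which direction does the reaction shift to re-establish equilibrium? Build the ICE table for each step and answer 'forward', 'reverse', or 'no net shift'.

Q₀ = 0.585 vs Keq = 2.575 ⇒ Q<K, forward
Step 1:
                   M          B          D
  I            1.189      6.285     0.1447
  C          -0.1224     0.1224     0.1224
  E            1.067      6.407     0.2671
  solve Keq expr → x = 0.06121; check Q = 2.575
Then change container volume by factor 2 (V_new/V_old).
Step 2:
                   M          B          D
  I           0.5333      3.204     0.1336
  C         -0.08512    0.08512    0.08512
  E           0.4482      3.289     0.2187
  solve Keq expr → x = 0.04256; check Q = 2.575
Then remove 0.04288 M of D.
Step 3:
                   M          B          D
  I           0.4482      3.289     0.1758
  C         -0.02767    0.02767    0.02767
  E           0.4205      3.316     0.2035
  solve Keq expr → x = 0.01383; check Q = 2.575

Direction: forward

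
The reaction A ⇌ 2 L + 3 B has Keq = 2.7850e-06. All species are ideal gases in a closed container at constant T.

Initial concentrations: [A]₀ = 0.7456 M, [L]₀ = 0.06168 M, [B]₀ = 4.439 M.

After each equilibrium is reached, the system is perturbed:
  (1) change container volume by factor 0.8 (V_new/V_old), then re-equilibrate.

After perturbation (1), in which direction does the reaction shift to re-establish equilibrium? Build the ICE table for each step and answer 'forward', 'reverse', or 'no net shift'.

Direction: reverse

Q₀ = 0.4463 vs Keq = 2.7850e-06 ⇒ Q>K, reverse
Step 1:
                  A         L         B
  init       0.7456   0.06168     4.439
  Δ         0.03076  -0.06152  -0.09228
  eq         0.7764 1.6226e-04     4.347
  solve Keq expr → x = -0.03076; check Q = 2.7850e-06
Then change container volume by factor 0.8 (V_new/V_old).
Step 2:
                  A         L         B
  init       0.9704 2.0282e-04     5.433
  Δ       3.6504e-05 -7.3009e-05 -1.0951e-04
  eq         0.9705 1.2981e-04     5.433
  solve Keq expr → x = -3.6504e-05; check Q = 2.7850e-06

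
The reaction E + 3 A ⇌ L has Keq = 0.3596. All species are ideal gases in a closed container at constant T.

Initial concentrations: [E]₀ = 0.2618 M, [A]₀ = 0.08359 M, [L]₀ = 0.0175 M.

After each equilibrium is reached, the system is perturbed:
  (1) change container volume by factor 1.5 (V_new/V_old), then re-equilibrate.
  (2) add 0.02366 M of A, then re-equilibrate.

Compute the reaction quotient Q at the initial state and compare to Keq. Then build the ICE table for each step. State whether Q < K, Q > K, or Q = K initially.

Q₀ = 114.4 vs Keq = 0.3596 ⇒ Q>K, reverse
Step 1:
                   E          A          L
  I           0.2618    0.08359     0.0175
  C          0.01725    0.05175   -0.01725
  E           0.2791     0.1353 2.4878e-04
  solve Keq expr → x = -0.01725; check Q = 0.3596
Then change container volume by factor 1.5 (V_new/V_old).
Step 2:
                   E          A          L
  I            0.186    0.09023 1.6585e-04
  C       1.1611e-04 3.4833e-04 -1.1611e-04
  E           0.1862    0.09058 4.9744e-05
  solve Keq expr → x = -1.1611e-04; check Q = 0.3596
Then add 0.02366 M of A.
Step 3:
                   E          A          L
  I           0.1862     0.1142 4.9744e-05
  C       -4.9634e-05 -1.4890e-04 4.9634e-05
  E           0.1861     0.1141 9.9379e-05
  solve Keq expr → x = 4.9634e-05; check Q = 0.3596

Q₀ = 114.4; Q > K (proceeds reverse)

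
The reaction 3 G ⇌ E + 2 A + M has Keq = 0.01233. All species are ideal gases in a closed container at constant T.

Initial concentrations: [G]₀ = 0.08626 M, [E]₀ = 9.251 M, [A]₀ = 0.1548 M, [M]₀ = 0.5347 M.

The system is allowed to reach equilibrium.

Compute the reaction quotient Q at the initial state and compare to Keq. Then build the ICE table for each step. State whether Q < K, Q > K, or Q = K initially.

Q₀ = 184.7; Q > K (proceeds reverse)

Q₀ = 184.7 vs Keq = 0.01233 ⇒ Q>K, reverse
Step 1:
                  G         E         A         M
  Initial   0.08626     9.251    0.1548    0.5347
  Change     0.2186  -0.07286   -0.1457  -0.07286
  Equil      0.3048     9.178  0.009078    0.4618
  solve Keq expr → x = -0.07286; check Q = 0.01233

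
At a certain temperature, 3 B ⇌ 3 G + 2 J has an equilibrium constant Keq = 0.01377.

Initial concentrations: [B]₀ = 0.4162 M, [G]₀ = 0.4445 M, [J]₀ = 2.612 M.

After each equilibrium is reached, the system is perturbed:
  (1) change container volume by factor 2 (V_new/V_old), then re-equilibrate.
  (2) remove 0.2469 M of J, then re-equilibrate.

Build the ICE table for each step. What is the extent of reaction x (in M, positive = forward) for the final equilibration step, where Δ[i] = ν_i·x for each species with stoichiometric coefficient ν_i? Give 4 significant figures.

Q₀ = 8.311 vs Keq = 0.01377 ⇒ Q>K, reverse
Step 1:
                  B         G         J
  init       0.4162    0.4445     2.612
  Δ          0.3426   -0.3426   -0.2284
  eq         0.7588    0.1019     2.384
  solve Keq expr → x = -0.1142; check Q = 0.01377
Then change container volume by factor 2 (V_new/V_old).
Step 2:
                  B         G         J
  init       0.3794   0.05096     1.192
  Δ        -0.02412   0.02412   0.01608
  eq         0.3553   0.07508     1.208
  solve Keq expr → x = 0.008039; check Q = 0.01377
Then remove 0.2469 M of J.
Step 3:
                  B         G         J
  init       0.3553   0.07508     0.961
  Δ        -0.00962   0.00962  0.006413
  eq         0.3457    0.0847    0.9674
  solve Keq expr → x = 0.003207; check Q = 0.01377

x = 0.003207 M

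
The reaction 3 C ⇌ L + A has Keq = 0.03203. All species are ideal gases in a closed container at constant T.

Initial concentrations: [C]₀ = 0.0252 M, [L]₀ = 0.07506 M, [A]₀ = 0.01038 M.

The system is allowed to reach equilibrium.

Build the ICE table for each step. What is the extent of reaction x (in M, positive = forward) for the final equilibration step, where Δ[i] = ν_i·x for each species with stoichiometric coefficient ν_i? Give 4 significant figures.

x = -0.01029 M

Q₀ = 48.69 vs Keq = 0.03203 ⇒ Q>K, reverse
Step 1:
                  C         L         A
  I          0.0252   0.07506   0.01038
  C         0.03088  -0.01029  -0.01029
  E         0.05608   0.06477 8.7214e-05
  solve Keq expr → x = -0.01029; check Q = 0.03203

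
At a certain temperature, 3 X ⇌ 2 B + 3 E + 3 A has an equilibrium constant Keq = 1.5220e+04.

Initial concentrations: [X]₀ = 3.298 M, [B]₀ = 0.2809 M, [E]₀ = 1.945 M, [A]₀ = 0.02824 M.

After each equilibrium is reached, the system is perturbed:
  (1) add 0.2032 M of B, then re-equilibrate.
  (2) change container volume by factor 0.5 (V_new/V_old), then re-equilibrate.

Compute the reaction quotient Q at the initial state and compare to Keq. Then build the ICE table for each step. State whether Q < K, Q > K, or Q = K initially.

Q₀ = 3.6451e-07; Q < K (proceeds forward)

Q₀ = 3.6451e-07 vs Keq = 1.5220e+04 ⇒ Q<K, forward
Step 1:
                   X          B          E          A
  I            3.298     0.2809      1.945    0.02824
  C           -2.556      1.704      2.556      2.556
  E           0.7416      1.985      4.501      2.585
  solve Keq expr → x = 0.8521; check Q = 1.5220e+04
Then add 0.2032 M of B.
Step 2:
                   X          B          E          A
  I           0.7416      2.188      4.501      2.585
  C          0.03039   -0.02026   -0.03039   -0.03039
  E            0.772      2.168      4.471      2.554
  solve Keq expr → x = -0.01013; check Q = 1.5220e+04
Then change container volume by factor 0.5 (V_new/V_old).
Step 3:
                   X          B          E          A
  I            1.544      4.336      8.942      5.109
  C            1.237    -0.8247     -1.237     -1.237
  E            2.781      3.512      7.705      3.872
  solve Keq expr → x = -0.4123; check Q = 1.5220e+04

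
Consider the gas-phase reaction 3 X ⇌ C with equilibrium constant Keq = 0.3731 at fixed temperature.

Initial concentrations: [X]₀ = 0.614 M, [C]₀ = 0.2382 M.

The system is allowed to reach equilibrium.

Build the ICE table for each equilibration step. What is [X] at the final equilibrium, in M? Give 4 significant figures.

[X]_eq = 0.7857 M

Q₀ = 1.029 vs Keq = 0.3731 ⇒ Q>K, reverse
Step 1:
                  X         C
  init        0.614    0.2382
  Δ          0.1717  -0.05723
  eq         0.7857     0.181
  solve Keq expr → x = -0.05723; check Q = 0.3731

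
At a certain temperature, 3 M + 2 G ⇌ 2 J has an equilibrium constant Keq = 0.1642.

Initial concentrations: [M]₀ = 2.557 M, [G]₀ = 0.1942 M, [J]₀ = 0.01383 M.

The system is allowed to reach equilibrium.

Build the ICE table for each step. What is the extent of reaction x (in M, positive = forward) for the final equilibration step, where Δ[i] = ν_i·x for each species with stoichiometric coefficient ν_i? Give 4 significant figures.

x = 0.05546 M

Q₀ = 3.0336e-04 vs Keq = 0.1642 ⇒ Q<K, forward
Step 1:
                  M         G         J
  init        2.557    0.1942   0.01383
  Δ         -0.1664   -0.1109    0.1109
  eq          2.391   0.08329    0.1247
  solve Keq expr → x = 0.05546; check Q = 0.1642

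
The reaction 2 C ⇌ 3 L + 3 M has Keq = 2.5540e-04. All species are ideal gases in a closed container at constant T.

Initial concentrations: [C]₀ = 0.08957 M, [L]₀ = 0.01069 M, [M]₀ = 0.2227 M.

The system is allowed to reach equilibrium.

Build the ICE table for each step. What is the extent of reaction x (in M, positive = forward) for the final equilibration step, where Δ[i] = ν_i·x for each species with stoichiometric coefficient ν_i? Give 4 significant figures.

Q₀ = 1.6818e-06 vs Keq = 2.5540e-04 ⇒ Q<K, forward
Step 1:
                   C          L          M
  init       0.08957    0.01069     0.2227
  Δ         -0.02083    0.03124    0.03124
  eq         0.06874    0.04193     0.2539
  solve Keq expr → x = 0.01041; check Q = 2.5540e-04

x = 0.01041 M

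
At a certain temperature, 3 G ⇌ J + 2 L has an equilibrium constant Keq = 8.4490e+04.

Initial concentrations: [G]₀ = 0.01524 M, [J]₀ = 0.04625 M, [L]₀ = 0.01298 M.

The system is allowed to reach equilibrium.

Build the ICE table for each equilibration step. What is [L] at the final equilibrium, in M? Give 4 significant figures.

Q₀ = 2.201 vs Keq = 8.4490e+04 ⇒ Q<K, forward
Step 1:
                    G           J           L
  Initial     0.01524     0.04625     0.01298
  Change     -0.01456    0.004854    0.009708
  Equil    6.7777e-04      0.0511     0.02269
  solve Keq expr → x = 0.004854; check Q = 8.4490e+04

[L]_eq = 0.02269 M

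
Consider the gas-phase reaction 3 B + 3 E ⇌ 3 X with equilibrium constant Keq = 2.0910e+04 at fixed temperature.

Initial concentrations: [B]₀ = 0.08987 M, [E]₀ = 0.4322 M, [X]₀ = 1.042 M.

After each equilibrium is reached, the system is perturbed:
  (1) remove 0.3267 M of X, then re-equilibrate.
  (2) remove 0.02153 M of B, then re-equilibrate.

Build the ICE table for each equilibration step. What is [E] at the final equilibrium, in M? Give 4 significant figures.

[E]_eq = 0.4255 M

Q₀ = 1.9307e+04 vs Keq = 2.0910e+04 ⇒ Q<K, forward
Step 1:
                    B           E           X
  Initial     0.08987      0.4322       1.042
  Change    -0.001832   -0.001832    0.001832
  Equil       0.08804      0.4304       1.044
  solve Keq expr → x = 6.1054e-04; check Q = 2.0910e+04
Then remove 0.3267 M of X.
Step 2:
                    B           E           X
  Initial     0.08804      0.4304      0.7171
  Change     -0.02227    -0.02227     0.02227
  Equil       0.06577      0.4081      0.7394
  solve Keq expr → x = 0.007424; check Q = 2.0910e+04
Then remove 0.02153 M of B.
Step 3:
                    B           E           X
  Initial     0.04424      0.4081      0.7394
  Change      0.01736     0.01736    -0.01736
  Equil        0.0616      0.4255       0.722
  solve Keq expr → x = -0.005788; check Q = 2.0910e+04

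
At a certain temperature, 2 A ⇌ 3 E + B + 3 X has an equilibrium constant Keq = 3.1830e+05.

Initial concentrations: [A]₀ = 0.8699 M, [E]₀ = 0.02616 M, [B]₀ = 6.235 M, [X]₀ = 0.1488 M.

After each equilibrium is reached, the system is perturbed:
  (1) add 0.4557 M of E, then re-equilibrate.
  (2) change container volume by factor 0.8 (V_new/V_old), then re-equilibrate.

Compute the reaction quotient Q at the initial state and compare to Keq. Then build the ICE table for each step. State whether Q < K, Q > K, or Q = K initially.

Q₀ = 4.8598e-07; Q < K (proceeds forward)

Q₀ = 4.8598e-07 vs Keq = 3.1830e+05 ⇒ Q<K, forward
Step 1:
                   A          E          B          X
  I           0.8699    0.02616      6.235     0.1488
  C          -0.8581      1.287      0.429      1.287
  E          0.01185      1.313      6.664      1.436
  solve Keq expr → x = 0.429; check Q = 3.1830e+05
Then add 0.4557 M of E.
Step 2:
                   A          E          B          X
  I          0.01185      1.769      6.664      1.436
  C         0.006339  -0.009508  -0.003169  -0.009508
  E          0.01819      1.759      6.661      1.426
  solve Keq expr → x = -0.003169; check Q = 3.1830e+05
Then change container volume by factor 0.8 (V_new/V_old).
Step 3:
                   A          E          B          X
  I          0.02273      2.199      8.326      1.783
  C          0.01557   -0.02335  -0.007783   -0.02335
  E           0.0383      2.176      8.318       1.76
  solve Keq expr → x = -0.007783; check Q = 3.1830e+05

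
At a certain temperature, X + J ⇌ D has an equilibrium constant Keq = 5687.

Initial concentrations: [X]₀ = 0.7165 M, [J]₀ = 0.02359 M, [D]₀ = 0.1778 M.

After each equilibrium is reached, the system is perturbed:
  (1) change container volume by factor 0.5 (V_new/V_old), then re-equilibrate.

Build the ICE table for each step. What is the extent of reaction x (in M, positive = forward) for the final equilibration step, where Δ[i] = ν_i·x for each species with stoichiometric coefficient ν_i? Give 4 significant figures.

x = 5.1082e-05 M

Q₀ = 10.52 vs Keq = 5687 ⇒ Q<K, forward
Step 1:
                  X         J         D
  I          0.7165   0.02359    0.1778
  C        -0.02354  -0.02354   0.02354
  E           0.693 5.1090e-05    0.2013
  solve Keq expr → x = 0.02354; check Q = 5687
Then change container volume by factor 0.5 (V_new/V_old).
Step 2:
                  X         J         D
  I           1.386 1.0218e-04    0.4027
  C       -5.1082e-05 -5.1082e-05 5.1082e-05
  E           1.386 5.1098e-05    0.4027
  solve Keq expr → x = 5.1082e-05; check Q = 5687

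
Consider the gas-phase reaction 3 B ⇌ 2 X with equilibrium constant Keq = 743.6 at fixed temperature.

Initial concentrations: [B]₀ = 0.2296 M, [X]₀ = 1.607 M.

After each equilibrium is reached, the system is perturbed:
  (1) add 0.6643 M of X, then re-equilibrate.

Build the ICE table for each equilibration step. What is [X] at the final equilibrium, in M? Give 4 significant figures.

[X]_eq = 2.296 M

Q₀ = 213.4 vs Keq = 743.6 ⇒ Q<K, forward
Step 1:
                   B          X
  init        0.2296      1.607
  Δ         -0.07504    0.05002
  eq          0.1546      1.657
  solve Keq expr → x = 0.02501; check Q = 743.6
Then add 0.6643 M of X.
Step 2:
                   B          X
  init        0.1546      2.321
  Δ          0.03756   -0.02504
  eq          0.1921      2.296
  solve Keq expr → x = -0.01252; check Q = 743.6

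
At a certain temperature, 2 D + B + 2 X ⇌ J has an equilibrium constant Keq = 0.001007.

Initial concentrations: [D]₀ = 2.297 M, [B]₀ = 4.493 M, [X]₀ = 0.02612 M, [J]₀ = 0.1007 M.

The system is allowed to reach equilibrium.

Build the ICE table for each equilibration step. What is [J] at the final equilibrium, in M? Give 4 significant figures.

[J]_eq = 0.001453 M

Q₀ = 6.226 vs Keq = 0.001007 ⇒ Q>K, reverse
Step 1:
                    D           B           X           J
  I             2.297       4.493     0.02612      0.1007
  C            0.1985     0.09925      0.1985    -0.09925
  E             2.495       4.592      0.2246    0.001453
  solve Keq expr → x = -0.09925; check Q = 0.001007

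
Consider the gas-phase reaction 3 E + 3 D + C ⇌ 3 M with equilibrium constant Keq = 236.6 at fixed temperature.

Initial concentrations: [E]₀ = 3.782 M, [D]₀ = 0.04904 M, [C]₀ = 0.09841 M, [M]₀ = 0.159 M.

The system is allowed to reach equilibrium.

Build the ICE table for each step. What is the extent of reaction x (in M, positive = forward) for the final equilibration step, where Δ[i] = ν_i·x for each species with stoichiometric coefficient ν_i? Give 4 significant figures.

x = 0.01022 M

Q₀ = 6.402 vs Keq = 236.6 ⇒ Q<K, forward
Step 1:
                  E         D         C         M
  Initial     3.782   0.04904   0.09841     0.159
  Change   -0.03067  -0.03067  -0.01022   0.03067
  Equil       3.751   0.01837   0.08819    0.1897
  solve Keq expr → x = 0.01022; check Q = 236.6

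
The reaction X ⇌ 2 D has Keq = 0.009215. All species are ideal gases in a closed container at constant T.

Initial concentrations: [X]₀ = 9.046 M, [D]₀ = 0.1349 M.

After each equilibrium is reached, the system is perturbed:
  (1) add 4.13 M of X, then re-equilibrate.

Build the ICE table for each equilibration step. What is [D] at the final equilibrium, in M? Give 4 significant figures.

[D]_eq = 0.347 M

Q₀ = 0.002012 vs Keq = 0.009215 ⇒ Q<K, forward
Step 1:
                    X           D
  I             9.046      0.1349
  C           -0.0763      0.1526
  E              8.97      0.2875
  solve Keq expr → x = 0.0763; check Q = 0.009215
Then add 4.13 M of X.
Step 2:
                    X           D
  I              13.1      0.2875
  C          -0.02977     0.05954
  E             13.07       0.347
  solve Keq expr → x = 0.02977; check Q = 0.009215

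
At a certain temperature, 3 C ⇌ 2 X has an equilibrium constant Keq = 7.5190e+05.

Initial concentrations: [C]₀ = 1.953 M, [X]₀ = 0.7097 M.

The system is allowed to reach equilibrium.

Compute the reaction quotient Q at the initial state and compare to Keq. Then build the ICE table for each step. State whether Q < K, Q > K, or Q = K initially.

Q₀ = 0.06761 vs Keq = 7.5190e+05 ⇒ Q<K, forward
Step 1:
                   C          X
  init         1.953     0.7097
  Δ           -1.936       1.29
  eq         0.01746          2
  solve Keq expr → x = 0.6452; check Q = 7.5190e+05

Q₀ = 0.06761; Q < K (proceeds forward)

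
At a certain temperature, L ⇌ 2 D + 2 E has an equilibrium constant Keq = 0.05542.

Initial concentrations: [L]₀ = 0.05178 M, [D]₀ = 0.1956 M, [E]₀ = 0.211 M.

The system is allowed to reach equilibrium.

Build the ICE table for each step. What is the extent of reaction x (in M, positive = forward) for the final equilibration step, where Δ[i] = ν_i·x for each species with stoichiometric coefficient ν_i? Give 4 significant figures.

Q₀ = 0.0329 vs Keq = 0.05542 ⇒ Q<K, forward
Step 1:
                   L          D          E
  I          0.05178     0.1956      0.211
  C        -0.008847    0.01769    0.01769
  E          0.04293     0.2133     0.2287
  solve Keq expr → x = 0.008847; check Q = 0.05542

x = 0.008847 M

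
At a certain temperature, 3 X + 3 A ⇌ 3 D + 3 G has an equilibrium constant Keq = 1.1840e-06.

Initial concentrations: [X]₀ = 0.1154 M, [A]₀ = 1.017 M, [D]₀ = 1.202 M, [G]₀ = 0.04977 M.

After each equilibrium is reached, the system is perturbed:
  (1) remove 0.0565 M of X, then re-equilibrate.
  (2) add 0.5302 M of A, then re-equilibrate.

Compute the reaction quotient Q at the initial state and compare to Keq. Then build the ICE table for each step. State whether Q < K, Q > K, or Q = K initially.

Q₀ = 0.1324; Q > K (proceeds reverse)

Q₀ = 0.1324 vs Keq = 1.1840e-06 ⇒ Q>K, reverse
Step 1:
                    X           A           D           G
  I            0.1154       1.017       1.202     0.04977
  C           0.04817     0.04817    -0.04817    -0.04817
  E            0.1636       1.065       1.154    0.001597
  solve Keq expr → x = -0.01606; check Q = 1.1840e-06
Then remove 0.0565 M of X.
Step 2:
                    X           A           D           G
  I            0.1071       1.065       1.154    0.001597
  C        5.4543e-04  5.4543e-04 -5.4543e-04 -5.4543e-04
  E            0.1076       1.066       1.153    0.001052
  solve Keq expr → x = -1.8181e-04; check Q = 1.1840e-06
Then add 0.5302 M of A.
Step 3:
                    X           A           D           G
  I            0.1076       1.596       1.153    0.001052
  C       -5.1467e-04 -5.1467e-04  5.1467e-04  5.1467e-04
  E            0.1071       1.595       1.154    0.001567
  solve Keq expr → x = 1.7156e-04; check Q = 1.1840e-06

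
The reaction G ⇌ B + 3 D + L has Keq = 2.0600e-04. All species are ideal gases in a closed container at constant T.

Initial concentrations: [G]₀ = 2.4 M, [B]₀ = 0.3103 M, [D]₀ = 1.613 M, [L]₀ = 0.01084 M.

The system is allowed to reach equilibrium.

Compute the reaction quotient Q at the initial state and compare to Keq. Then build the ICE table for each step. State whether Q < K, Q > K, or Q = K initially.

Q₀ = 0.005882 vs Keq = 2.0600e-04 ⇒ Q>K, reverse
Step 1:
                   G          B          D          L
  Initial        2.4     0.3103      1.613    0.01084
  Change     0.01042   -0.01042   -0.03126   -0.01042
  Equil         2.41     0.2999      1.582 4.1842e-04
  solve Keq expr → x = -0.01042; check Q = 2.0600e-04

Q₀ = 0.005882; Q > K (proceeds reverse)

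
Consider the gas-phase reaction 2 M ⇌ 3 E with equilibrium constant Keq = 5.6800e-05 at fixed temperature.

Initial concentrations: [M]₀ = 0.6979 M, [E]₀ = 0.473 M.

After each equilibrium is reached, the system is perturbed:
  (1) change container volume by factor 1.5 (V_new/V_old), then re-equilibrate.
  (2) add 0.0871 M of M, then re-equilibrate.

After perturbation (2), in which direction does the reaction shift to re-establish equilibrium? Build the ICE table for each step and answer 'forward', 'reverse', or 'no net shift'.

Q₀ = 0.2173 vs Keq = 5.6800e-05 ⇒ Q>K, reverse
Step 1:
                    M           E
  I            0.6979       0.473
  C            0.2899     -0.4349
  E            0.9878     0.03813
  solve Keq expr → x = -0.145; check Q = 5.6800e-05
Then change container volume by factor 1.5 (V_new/V_old).
Step 2:
                    M           E
  I            0.6585     0.02542
  C         -0.002405    0.003607
  E            0.6561     0.02903
  solve Keq expr → x = 0.001202; check Q = 5.6800e-05
Then add 0.0871 M of M.
Step 3:
                    M           E
  I            0.7432     0.02903
  C         -0.001646    0.002468
  E            0.7416     0.03149
  solve Keq expr → x = 8.2280e-04; check Q = 5.6800e-05

Direction: forward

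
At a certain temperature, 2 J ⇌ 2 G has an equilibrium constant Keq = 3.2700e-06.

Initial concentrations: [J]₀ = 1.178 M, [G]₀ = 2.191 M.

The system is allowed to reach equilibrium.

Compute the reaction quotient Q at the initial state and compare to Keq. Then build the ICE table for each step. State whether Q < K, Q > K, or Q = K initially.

Q₀ = 3.459 vs Keq = 3.2700e-06 ⇒ Q>K, reverse
Step 1:
                   J          G
  I            1.178      2.191
  C            2.185     -2.185
  E            3.363   0.006081
  solve Keq expr → x = -1.092; check Q = 3.2700e-06

Q₀ = 3.459; Q > K (proceeds reverse)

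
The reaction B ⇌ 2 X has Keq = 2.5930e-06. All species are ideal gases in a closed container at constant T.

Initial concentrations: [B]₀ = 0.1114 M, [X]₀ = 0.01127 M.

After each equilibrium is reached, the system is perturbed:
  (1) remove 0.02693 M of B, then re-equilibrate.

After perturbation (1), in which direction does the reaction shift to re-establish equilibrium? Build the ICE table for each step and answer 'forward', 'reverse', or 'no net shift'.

Direction: reverse

Q₀ = 0.00114 vs Keq = 2.5930e-06 ⇒ Q>K, reverse
Step 1:
                  B         X
  Initial    0.1114   0.01127
  Change    0.00536  -0.01072
  Equil      0.1168 5.5023e-04
  solve Keq expr → x = -0.00536; check Q = 2.5930e-06
Then remove 0.02693 M of B.
Step 2:
                  B         X
  Initial   0.08983 5.5023e-04
  Change  3.3759e-05 -6.7517e-05
  Equil     0.08986 4.8272e-04
  solve Keq expr → x = -3.3759e-05; check Q = 2.5930e-06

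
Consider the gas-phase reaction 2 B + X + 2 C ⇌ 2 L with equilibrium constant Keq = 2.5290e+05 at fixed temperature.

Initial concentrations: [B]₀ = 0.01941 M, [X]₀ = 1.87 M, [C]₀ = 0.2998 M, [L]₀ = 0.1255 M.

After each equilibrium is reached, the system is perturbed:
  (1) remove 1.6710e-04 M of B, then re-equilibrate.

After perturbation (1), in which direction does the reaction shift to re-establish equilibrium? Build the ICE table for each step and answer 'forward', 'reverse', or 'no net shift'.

Q₀ = 248.7 vs Keq = 2.5290e+05 ⇒ Q<K, forward
Step 1:
                    B           X           C           L
  I           0.01941        1.87      0.2998      0.1255
  C          -0.01866   -0.009331    -0.01866     0.01866
  E        7.4752e-04       1.861      0.2811      0.1442
  solve Keq expr → x = 0.009331; check Q = 2.5290e+05
Then remove 1.6710e-04 M of B.
Step 2:
                    B           X           C           L
  I        5.8042e-04       1.861      0.2811      0.1442
  C        1.6578e-04  8.2892e-05  1.6578e-04 -1.6578e-04
  E        7.4621e-04       1.861      0.2813       0.144
  solve Keq expr → x = -8.2892e-05; check Q = 2.5290e+05

Direction: reverse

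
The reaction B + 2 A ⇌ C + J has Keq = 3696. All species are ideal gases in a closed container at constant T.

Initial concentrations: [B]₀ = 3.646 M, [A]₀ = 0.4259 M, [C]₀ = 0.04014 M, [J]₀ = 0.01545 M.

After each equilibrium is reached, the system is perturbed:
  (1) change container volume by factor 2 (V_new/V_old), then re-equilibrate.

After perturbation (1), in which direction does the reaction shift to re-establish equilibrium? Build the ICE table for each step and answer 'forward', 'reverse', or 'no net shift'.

Direction: reverse

Q₀ = 9.3772e-04 vs Keq = 3696 ⇒ Q<K, forward
Step 1:
                    B           A           C           J
  init          3.646      0.4259     0.04014     0.01545
  Δ           -0.2119     -0.4238      0.2119      0.2119
  eq            3.434    0.002125       0.252      0.2273
  solve Keq expr → x = 0.2119; check Q = 3696
Then change container volume by factor 2 (V_new/V_old).
Step 2:
                    B           A           C           J
  init          1.717    0.001062       0.126      0.1137
  Δ        2.1859e-04  4.3719e-04 -2.1859e-04 -2.1859e-04
  eq            1.717      0.0015      0.1258      0.1135
  solve Keq expr → x = -2.1859e-04; check Q = 3696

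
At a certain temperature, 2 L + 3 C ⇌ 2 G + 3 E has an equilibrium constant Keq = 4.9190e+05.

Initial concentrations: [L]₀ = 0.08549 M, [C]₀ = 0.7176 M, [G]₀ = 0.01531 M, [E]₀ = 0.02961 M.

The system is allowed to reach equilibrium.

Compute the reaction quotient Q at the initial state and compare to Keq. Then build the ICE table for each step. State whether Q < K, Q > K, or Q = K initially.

Q₀ = 2.2531e-06 vs Keq = 4.9190e+05 ⇒ Q<K, forward
Step 1:
                  L         C         G         E
  I         0.08549    0.7176   0.01531   0.02961
  C        -0.08547   -0.1282   0.08547    0.1282
  E       1.9909e-05    0.5894    0.1008    0.1578
  solve Keq expr → x = 0.04274; check Q = 4.9190e+05

Q₀ = 2.2531e-06; Q < K (proceeds forward)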